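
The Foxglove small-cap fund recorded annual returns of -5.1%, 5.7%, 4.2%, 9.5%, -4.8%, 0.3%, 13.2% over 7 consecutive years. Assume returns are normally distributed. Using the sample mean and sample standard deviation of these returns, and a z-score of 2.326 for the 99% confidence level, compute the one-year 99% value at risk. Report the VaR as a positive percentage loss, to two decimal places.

Mean return μ = 23.00 / 7 = 3.2857%
Σ(r − μ)² = (-5.1 − 3.2857)² + (5.7 − 3.2857)² + (4.2 − 3.2857)² + … = 288.1886
sample σ = √(288.1886 / 6) = √48.0314 = 6.9305%
VaR = −(μ − z·σ) = −(3.2857 − 2.326 × 6.9305) = −(-12.8346) = 12.8346%

12.83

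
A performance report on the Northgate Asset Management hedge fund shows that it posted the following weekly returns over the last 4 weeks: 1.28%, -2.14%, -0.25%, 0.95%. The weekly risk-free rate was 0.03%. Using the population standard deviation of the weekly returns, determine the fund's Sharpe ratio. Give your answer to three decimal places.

-0.052

r̄ = (1.28 − 2.14 − 0.25 + 0.95) / 4 = -0.0400%
Population std dev = √[7.1766 / 4] = 1.3395%
Sharpe = (r̄ − rf) / σ = (-0.0400 − 0.03) / 1.3395 = -0.0700 / 1.3395 = -0.0523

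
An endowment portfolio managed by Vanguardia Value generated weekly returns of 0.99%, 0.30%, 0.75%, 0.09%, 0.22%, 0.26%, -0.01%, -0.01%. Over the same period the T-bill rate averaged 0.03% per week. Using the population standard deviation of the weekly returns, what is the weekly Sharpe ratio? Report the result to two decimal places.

μ = (0.99 + 0.3 + 0.75 + 0.09 + 0.22 + 0.26 − 0.01 − 0.01) / 8 = 2.590 / 8 = 0.3238%
Σ(r − μ)² = (0.99 − 0.3238)² + (0.3 − 0.3238)² + (0.75 − 0.3238)² + … = 0.9184
σ = √[0.9184 / 8] = 0.3388%
Sharpe = (μ − rf) / σ = (0.3238 − 0.03) / 0.3388 = 0.2938 / 0.3388 = 0.8672

0.87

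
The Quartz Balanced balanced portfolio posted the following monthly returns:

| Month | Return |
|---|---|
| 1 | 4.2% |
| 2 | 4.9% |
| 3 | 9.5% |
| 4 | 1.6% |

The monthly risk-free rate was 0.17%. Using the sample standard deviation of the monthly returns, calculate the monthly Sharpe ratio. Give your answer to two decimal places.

1.48

Mean return r̄ = 20.20 / 4 = 5.0500%
Σ(r − r̄)² = (4.2 − 5.0500)² + (4.9 − 5.0500)² + … = 32.4500
σ = √[32.4500 / 3] = 3.2889%
Sharpe = (r̄ − rf) / σ = (5.0500 − 0.17) / 3.2889 = 4.8800 / 3.2889 = 1.4838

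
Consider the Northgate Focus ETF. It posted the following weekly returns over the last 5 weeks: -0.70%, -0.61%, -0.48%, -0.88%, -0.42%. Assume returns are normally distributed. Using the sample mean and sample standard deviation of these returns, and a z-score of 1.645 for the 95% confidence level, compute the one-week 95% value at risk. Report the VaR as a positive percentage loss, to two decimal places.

0.92

Mean return μ = -3.090 / 5 = -0.6180%
Sample σ = √[Σ(r − μ)² / 4] = √[0.1337 / 4] = √0.0334 = 0.1828%
VaR = −(μ − z·σ) = −(-0.6180 − 1.645 × 0.1828) = −(-0.9187) = 0.9187%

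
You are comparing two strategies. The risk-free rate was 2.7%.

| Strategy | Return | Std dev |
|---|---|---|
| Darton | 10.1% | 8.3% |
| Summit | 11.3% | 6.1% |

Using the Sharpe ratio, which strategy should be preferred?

Darton: Sharpe ratio = (10.1% − 2.7%) / 8.3% = 0.892
Summit: Sharpe ratio = (11.3% − 2.7%) / 6.1% = 1.410
Highest: Summit (1.410).

Summit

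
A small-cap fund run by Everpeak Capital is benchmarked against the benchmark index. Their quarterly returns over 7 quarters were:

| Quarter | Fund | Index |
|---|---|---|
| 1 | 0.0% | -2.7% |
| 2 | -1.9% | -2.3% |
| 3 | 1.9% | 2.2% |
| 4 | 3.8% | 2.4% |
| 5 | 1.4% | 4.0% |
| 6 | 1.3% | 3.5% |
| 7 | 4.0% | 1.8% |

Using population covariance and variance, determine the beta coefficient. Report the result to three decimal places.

0.500

r̄p = 1.5000%,  r̄m = 1.2714%
Cov = Σ(rp − r̄p)(rm − r̄m) / 7 = 3.0957
Var(rm) = Σ(rm − r̄m)² / 7 = 6.1935
β = Cov / Var = 3.0957 / 6.1935 = 0.4998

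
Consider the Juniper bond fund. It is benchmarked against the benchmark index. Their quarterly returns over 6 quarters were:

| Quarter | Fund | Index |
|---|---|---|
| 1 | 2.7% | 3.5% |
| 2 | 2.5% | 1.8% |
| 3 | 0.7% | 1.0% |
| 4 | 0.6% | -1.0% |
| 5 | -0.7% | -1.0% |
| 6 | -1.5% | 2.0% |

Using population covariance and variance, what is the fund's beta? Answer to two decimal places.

0.46

r̄p = 0.7167%,  r̄m = 1.0500%
Cov = Σ(rp − r̄p)(rm − r̄m) / 6 = 1.2058
Var(rm) = Σ(rm − r̄m)² / 6 = 2.6458
β = Cov / Var = 1.2058 / 2.6458 = 0.4557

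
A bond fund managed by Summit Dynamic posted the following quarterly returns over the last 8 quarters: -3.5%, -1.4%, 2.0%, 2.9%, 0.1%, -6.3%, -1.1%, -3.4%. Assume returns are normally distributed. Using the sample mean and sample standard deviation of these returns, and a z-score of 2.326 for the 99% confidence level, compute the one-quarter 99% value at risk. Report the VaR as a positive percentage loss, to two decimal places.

μ = (-3.5 − 1.4 + 2 + 2.9 + 0.1 − 6.3 − 1.1 − 3.4) / 8 = -10.70 / 8 = -1.3375%
Σ(r − μ)² = (-3.5 − (-1.3375))² + (-1.4 − (-1.3375))² + … = 64.7788
σ = √[64.7788 / 7] = 3.0421%
VaR = −(μ − z·σ) = −(-1.3375 − 2.326 × 3.0421) = −(-8.4134) = 8.4134%

8.41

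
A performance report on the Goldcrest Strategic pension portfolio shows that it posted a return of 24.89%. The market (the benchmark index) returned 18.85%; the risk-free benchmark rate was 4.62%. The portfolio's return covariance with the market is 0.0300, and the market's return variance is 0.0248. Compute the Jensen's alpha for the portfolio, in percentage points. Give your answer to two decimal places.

β = Cov / Var = 0.0300 / 0.0248 = 1.2097
E[R] = Rf + β(Rm − Rf) = 4.62% + 1.2097 × (18.85% − 4.62%) = 21.8340%
α = Rp − E[R] = 24.89% − 21.8340% = 3.0560

3.06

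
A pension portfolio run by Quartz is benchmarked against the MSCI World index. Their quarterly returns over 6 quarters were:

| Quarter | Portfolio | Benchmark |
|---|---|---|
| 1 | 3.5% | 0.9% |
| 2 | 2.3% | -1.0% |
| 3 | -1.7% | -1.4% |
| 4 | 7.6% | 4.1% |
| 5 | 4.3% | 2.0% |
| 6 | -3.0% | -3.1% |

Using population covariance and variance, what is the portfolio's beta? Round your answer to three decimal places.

1.450

r̄p = 2.1667%,  r̄m = 0.2500%
Cov = Σ(rp − r̄p)(rm − r̄m) / 6 = 8.1733
Var(rm) = Σ(rm − r̄m)² / 6 = 5.6358
β = Cov / Var = 8.1733 / 5.6358 = 1.4502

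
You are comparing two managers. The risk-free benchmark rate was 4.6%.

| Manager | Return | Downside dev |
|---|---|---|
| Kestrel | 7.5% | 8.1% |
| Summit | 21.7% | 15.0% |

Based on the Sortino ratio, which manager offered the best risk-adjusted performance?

Kestrel: Sortino ratio = (7.5% − 4.6%) / 8.1% = 0.358
Summit: Sortino ratio = (21.7% − 4.6%) / 15.0% = 1.140
Highest: Summit (1.140).

Summit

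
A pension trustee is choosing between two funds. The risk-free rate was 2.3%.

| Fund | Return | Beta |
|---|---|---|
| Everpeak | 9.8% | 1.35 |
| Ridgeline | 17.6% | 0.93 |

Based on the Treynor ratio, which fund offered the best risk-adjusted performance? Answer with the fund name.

Ridgeline

Everpeak: Treynor = (9.8% − 2.3%) / 1.35 = 5.556
Ridgeline: Treynor = (17.6% − 2.3%) / 0.93 = 16.452
Highest: Ridgeline (16.452).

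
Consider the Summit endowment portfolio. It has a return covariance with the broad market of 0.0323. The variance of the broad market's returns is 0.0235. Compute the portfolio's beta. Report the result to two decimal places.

β = Cov(Rp, Rm) / Var(Rm) = 0.0323 / 0.0235 = 1.3745

1.37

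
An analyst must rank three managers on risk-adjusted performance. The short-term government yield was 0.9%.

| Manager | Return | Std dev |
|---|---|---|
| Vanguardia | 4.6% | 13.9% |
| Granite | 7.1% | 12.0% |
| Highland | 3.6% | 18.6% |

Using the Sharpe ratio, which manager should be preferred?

Vanguardia: Sharpe ratio = (4.6% − 0.9%) / 13.9% = 0.266
Granite: Sharpe ratio = (7.1% − 0.9%) / 12.0% = 0.517
Highland: Sharpe ratio = (3.6% − 0.9%) / 18.6% = 0.145
Highest: Granite (0.517).

Granite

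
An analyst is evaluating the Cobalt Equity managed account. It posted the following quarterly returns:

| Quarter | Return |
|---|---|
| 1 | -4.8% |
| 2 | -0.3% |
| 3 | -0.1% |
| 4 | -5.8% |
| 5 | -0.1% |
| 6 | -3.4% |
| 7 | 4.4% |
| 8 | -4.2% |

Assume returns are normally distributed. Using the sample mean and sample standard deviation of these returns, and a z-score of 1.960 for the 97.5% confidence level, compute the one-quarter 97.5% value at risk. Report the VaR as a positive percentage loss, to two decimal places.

8.40

Mean return r̄ = -14.30 / 8 = -1.7875%
Sample σ = √[Σ(r − r̄)² / 7] = √[79.7888 / 7] = √11.3984 = 3.3762%
VaR = −(r̄ − z·σ) = −(-1.7875 − 1.960 × 3.3762) = −(-8.4049) = 8.4049%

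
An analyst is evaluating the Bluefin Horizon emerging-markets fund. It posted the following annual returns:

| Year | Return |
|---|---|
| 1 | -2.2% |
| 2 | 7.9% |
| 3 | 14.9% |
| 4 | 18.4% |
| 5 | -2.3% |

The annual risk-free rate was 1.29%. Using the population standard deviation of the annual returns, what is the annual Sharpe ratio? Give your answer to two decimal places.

0.71

Mean return r̄ = 36.70 / 5 = 7.3400%
Σ(r − r̄)² = (-2.2 − 7.3400)² + (7.9 − 7.3400)² + (14.9 − 7.3400)² + … = 363.7320
population σ = √(363.7320 / 5) = √72.7464 = 8.5292%
Sharpe = (r̄ − rf) / σ = (7.3400 − 1.29) / 8.5292 = 6.0500 / 8.5292 = 0.7093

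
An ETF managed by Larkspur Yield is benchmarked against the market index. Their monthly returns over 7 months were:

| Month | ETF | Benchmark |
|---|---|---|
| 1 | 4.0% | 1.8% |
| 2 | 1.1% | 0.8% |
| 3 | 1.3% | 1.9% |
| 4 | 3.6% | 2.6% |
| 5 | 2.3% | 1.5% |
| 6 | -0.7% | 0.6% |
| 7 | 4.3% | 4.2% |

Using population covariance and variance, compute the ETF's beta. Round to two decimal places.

1.19

r̄p = 2.2714%,  r̄m = 1.9143%
Cov = Σ(rp − r̄p)(rm − r̄m) / 7 = 1.5090
Var(rm) = Σ(rm − r̄m)² / 7 = 1.2641
β = Cov / Var = 1.5090 / 1.2641 = 1.1937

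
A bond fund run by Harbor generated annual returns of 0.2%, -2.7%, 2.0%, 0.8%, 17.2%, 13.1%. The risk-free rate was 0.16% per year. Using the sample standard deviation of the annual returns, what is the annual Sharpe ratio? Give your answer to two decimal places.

0.61

r̄ = (0.2 − 2.7 + 2 + 0.8 + 17.2 + 13.1) / 6 = 5.1000%
Σ(r − r̄)² = 323.3600; sample σ = √(323.3600/5) = 8.0419%
Sharpe = (r̄ − rf) / σ = (5.1000 − 0.16) / 8.0419 = 4.9400 / 8.0419 = 0.6143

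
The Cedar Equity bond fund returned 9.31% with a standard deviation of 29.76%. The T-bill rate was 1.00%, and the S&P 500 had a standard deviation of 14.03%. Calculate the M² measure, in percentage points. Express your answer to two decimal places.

Sharpe = (Rp − Rf) / σp = (9.31% − 1.00%) / 29.76% = 0.2792
M² = Rf + Sharpe × σm = 1.00% + 0.2792 × 14.03% = 4.9172%

4.92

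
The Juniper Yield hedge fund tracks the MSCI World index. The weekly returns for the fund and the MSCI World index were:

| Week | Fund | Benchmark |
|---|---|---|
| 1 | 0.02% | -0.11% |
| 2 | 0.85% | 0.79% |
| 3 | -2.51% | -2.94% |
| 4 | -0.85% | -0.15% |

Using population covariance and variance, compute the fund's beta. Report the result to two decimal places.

0.85

r̄p = -0.6225%,  r̄m = -0.6025%
Cov = Σ(rp − r̄p)(rm − r̄m) / 4 = 1.6690
Var(rm) = Σ(rm − r̄m)² / 4 = 1.9626
β = Cov / Var = 1.6690 / 1.9626 = 0.8504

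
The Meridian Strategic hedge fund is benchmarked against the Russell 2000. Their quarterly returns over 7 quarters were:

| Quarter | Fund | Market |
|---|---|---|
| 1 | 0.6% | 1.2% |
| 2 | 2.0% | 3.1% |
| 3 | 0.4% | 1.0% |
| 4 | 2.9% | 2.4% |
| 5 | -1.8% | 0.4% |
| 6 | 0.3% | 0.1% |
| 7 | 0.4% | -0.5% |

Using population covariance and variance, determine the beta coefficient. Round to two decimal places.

0.83

r̄p = 0.6857%,  r̄m = 1.1000%
Cov = Σ(rp − r̄p)(rm − r̄m) / 7 = 1.1586
Var(rm) = Σ(rm − r̄m)² / 7 = 1.3943
β = Cov / Var = 1.1586 / 1.3943 = 0.8310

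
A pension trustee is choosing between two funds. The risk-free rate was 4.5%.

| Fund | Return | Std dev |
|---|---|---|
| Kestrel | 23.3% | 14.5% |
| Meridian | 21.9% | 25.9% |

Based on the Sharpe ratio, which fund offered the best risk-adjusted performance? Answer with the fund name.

Kestrel

Kestrel: Sharpe ratio = (23.3% − 4.5%) / 14.5% = 1.297
Meridian: Sharpe ratio = (21.9% − 4.5%) / 25.9% = 0.672
Highest: Kestrel (1.297).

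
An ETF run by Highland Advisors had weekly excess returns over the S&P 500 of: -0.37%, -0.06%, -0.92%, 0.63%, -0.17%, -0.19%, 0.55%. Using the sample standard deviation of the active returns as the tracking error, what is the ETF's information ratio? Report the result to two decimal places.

r̄ = (-0.37 − 0.06 − 0.92 + 0.63 − 0.17 − 0.19 + 0.55) / 7 = -0.0757%
Sample std dev = √[1.7112 / 6] = 0.5340%
IR = r̄ / tracking error = -0.0757 / 0.5340 = -0.1418

-0.14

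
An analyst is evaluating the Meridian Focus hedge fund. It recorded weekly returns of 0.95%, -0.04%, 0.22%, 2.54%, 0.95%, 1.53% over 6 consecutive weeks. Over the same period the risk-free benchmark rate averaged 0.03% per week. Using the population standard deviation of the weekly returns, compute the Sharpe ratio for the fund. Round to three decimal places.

μ = (0.95 − 0.04 + 0.22 + 2.54 + 0.95 + 1.53) / 6 = 1.0250%
Σ(r − μ)² = 4.3438; population σ = √(4.3438/6) = 0.8509%
Sharpe = (μ − rf) / σ = (1.0250 − 0.03) / 0.8509 = 0.9950 / 0.8509 = 1.1694

1.169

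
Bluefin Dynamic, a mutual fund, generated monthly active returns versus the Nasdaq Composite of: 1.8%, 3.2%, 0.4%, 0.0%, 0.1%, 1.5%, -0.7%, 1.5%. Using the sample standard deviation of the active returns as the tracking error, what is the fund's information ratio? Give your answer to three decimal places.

r̄ = (1.8 + 3.2 + 0.4 + 0 + 0.1 + 1.5 − 0.7 + 1.5) / 8 = 7.80 / 8 = 0.9750%
Sample std dev = √[11.0350 / 7] = 1.2556%
IR = r̄ / tracking error = 0.9750 / 1.2556 = 0.7765

0.777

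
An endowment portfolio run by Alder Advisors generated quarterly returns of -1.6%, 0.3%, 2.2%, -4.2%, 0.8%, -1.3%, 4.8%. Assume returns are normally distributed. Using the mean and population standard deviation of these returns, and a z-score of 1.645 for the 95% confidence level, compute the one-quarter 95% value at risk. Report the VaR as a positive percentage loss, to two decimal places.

r̄ = (-1.6 + 0.3 + 2.2 − 4.2 + 0.8 − 1.3 + 4.8) / 7 = 1.00 / 7 = 0.1429%
Σ(r − r̄)² = 50.3571; population σ = √(50.3571/7) = 2.6821%
VaR = −(r̄ − z·σ) = −(0.1429 − 1.645 × 2.6821) = −(-4.2692) = 4.2692%

4.27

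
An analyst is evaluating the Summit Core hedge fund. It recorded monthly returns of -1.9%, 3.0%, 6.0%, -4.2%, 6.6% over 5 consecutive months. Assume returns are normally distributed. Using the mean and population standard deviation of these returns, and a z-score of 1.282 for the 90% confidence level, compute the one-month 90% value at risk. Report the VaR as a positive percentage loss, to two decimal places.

3.59

r̄ = (-1.9 + 3 + 6 − 4.2 + 6.6) / 5 = 1.9000%
Population std dev = √[91.7600 / 5] = 4.2839%
VaR = −(r̄ − z·σ) = −(1.9000 − 1.282 × 4.2839) = −(-3.5920) = 3.5920%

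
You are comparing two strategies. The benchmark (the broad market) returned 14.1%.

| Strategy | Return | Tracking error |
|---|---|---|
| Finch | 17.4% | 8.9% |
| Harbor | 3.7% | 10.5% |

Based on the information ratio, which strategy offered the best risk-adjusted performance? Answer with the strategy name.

Finch

Finch: IR = (17.4% − 14.1%) / 8.9% = 0.371
Harbor: IR = (3.7% − 14.1%) / 10.5% = -0.990
Highest: Finch (0.371).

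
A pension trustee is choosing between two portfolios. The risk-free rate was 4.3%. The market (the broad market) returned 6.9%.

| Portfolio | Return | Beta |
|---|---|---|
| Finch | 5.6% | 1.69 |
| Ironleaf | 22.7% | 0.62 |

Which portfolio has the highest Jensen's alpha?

Finch: α = 5.6% − [4.3% + 1.69 × (6.9% − 4.3%)] = -3.094
Ironleaf: α = 22.7% − [4.3% + 0.62 × (6.9% − 4.3%)] = 16.788
Highest: Ironleaf (16.788).

Ironleaf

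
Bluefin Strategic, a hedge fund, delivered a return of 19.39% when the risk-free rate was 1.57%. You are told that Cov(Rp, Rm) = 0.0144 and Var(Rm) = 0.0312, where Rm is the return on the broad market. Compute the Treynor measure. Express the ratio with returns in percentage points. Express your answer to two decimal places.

β = Cov / Var = 0.0144 / 0.0312 = 0.4615
Treynor = (Rp − Rf) / β = (19.39% − 1.57%) / 0.4615 = 17.82 / 0.4615 = 38.6132

38.61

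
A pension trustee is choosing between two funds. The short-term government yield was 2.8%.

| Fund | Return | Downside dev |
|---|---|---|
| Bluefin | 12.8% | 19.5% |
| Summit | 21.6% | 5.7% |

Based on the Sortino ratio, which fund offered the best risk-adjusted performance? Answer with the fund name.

Summit

Bluefin: Sortino ratio = (12.8% − 2.8%) / 19.5% = 0.513
Summit: Sortino ratio = (21.6% − 2.8%) / 5.7% = 3.298
Highest: Summit (3.298).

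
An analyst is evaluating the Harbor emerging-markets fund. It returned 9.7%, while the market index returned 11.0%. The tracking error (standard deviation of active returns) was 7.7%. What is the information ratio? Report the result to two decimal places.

-0.17

IR = (Rp − Rb) / TE = (9.7% − 11.0%) / 7.7% = -1.30% / 7.7% = -0.1688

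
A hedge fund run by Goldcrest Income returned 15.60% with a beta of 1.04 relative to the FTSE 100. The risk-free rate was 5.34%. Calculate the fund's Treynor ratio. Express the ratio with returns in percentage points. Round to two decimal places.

9.87

Treynor = (Rp − Rf) / β = (15.60% − 5.34%) / 1.04 = 10.26 / 1.04 = 9.8654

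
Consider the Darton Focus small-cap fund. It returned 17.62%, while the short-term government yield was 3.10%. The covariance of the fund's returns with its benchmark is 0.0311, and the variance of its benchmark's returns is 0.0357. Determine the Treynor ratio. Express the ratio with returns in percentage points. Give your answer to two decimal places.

β = Cov / Var = 0.0311 / 0.0357 = 0.8711
Treynor = (Rp − Rf) / β = (17.62% − 3.10%) / 0.8711 = 14.52 / 0.8711 = 16.6686

16.67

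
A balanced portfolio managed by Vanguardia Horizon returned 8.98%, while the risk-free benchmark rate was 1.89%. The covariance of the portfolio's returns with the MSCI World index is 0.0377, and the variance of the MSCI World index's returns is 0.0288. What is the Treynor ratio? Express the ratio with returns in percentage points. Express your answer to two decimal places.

β = Cov / Var = 0.0377 / 0.0288 = 1.3090
Treynor = (Rp − Rf) / β = (8.98% − 1.89%) / 1.3090 = 7.09 / 1.3090 = 5.4163

5.42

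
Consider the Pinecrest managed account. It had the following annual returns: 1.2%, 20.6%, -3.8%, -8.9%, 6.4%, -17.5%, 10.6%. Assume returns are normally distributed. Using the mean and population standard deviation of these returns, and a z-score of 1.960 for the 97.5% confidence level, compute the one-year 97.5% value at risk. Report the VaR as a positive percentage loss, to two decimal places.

21.83

μ = (1.2 + 20.6 − 3.8 − 8.9 + 6.4 − 17.5 + 10.6) / 7 = 8.60 / 7 = 1.2286%
Population σ = √[Σ(r − μ)² / 7] = √[968.4543 / 7] = √138.3506 = 11.7623%
VaR = −(μ − z·σ) = −(1.2286 − 1.960 × 11.7623) = −(-21.8255) = 21.8255%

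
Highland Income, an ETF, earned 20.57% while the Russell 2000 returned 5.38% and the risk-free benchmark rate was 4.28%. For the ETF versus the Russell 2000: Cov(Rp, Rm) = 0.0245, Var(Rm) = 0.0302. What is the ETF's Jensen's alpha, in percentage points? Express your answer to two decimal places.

β = Cov / Var = 0.0245 / 0.0302 = 0.8113
E[R] = Rf + β(Rm − Rf) = 4.28% + 0.8113 × (5.38% − 4.28%) = 5.1724%
α = Rp − E[R] = 20.57% − 5.1724% = 15.3976

15.40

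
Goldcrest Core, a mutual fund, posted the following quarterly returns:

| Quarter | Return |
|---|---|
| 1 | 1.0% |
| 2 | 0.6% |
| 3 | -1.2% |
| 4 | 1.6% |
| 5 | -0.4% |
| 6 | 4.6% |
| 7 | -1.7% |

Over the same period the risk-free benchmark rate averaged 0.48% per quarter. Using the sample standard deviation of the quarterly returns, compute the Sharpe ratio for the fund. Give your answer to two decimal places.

0.08

Mean return r̄ = 4.50 / 7 = 0.6429%
Σ(r − r̄)² = (1 − 0.6429)² + (0.6 − 0.6429)² + (-1.2 − 0.6429)² + … = 26.6771
sample σ = √(26.6771 / 6) = √4.4462 = 2.1086%
Sharpe = (r̄ − rf) / σ = (0.6429 − 0.48) / 2.1086 = 0.1629 / 2.1086 = 0.0773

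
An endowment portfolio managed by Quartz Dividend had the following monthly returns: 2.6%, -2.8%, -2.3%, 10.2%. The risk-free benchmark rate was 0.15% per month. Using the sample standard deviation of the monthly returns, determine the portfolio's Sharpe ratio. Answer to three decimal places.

Mean return r̄ = 7.70 / 4 = 1.9250%
Sample std dev = √[109.1075 / 3] = 6.0307%
Sharpe = (r̄ − rf) / σ = (1.9250 − 0.15) / 6.0307 = 1.7750 / 6.0307 = 0.2943

0.294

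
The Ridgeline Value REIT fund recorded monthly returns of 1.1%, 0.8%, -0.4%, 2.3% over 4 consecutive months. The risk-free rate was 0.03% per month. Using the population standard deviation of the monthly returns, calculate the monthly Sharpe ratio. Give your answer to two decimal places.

0.96

Mean return r̄ = 3.80 / 4 = 0.9500%
Σ(r − r̄)² = (1.1 − 0.9500)² + (0.8 − 0.9500)² + (-0.4 − 0.9500)² + … = 3.6900
population σ = √(3.6900 / 4) = √0.9225 = 0.9605%
Sharpe = (r̄ − rf) / σ = (0.9500 − 0.03) / 0.9605 = 0.9200 / 0.9605 = 0.9578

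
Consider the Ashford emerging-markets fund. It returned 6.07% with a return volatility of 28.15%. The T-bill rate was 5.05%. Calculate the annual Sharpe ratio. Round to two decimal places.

0.04

Sharpe = (Rp − Rf) / σp = (6.07% − 5.05%) / 28.15% = 1.02% / 28.15% = 0.0362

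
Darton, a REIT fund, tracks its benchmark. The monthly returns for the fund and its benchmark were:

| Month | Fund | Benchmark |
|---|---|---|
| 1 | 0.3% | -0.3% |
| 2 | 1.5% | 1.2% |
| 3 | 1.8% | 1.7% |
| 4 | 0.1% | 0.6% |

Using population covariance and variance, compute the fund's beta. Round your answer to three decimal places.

r̄p = 0.9250%,  r̄m = 0.8000%
Cov = Σ(rp − r̄p)(rm − r̄m) / 4 = 0.4675
Var(rm) = Σ(rm − r̄m)² / 4 = 0.5550
β = Cov / Var = 0.4675 / 0.5550 = 0.8423

0.842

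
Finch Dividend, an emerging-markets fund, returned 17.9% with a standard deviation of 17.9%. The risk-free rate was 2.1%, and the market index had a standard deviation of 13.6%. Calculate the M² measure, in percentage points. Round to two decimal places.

Sharpe = (Rp − Rf) / σp = (17.9% − 2.1%) / 17.9% = 0.8827
M² = Rf + Sharpe × σm = 2.1% + 0.8827 × 13.6% = 14.1047%

14.10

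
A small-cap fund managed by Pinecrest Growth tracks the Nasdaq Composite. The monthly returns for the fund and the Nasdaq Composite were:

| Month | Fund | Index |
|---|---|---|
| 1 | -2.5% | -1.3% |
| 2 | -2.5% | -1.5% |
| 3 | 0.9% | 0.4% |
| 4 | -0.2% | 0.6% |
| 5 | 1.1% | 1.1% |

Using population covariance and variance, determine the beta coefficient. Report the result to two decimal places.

1.44

r̄p = -0.6400%,  r̄m = -0.1400%
Cov = Σ(rp − r̄p)(rm − r̄m) / 5 = 1.6004
Var(rm) = Σ(rm − r̄m)² / 5 = 1.1144
β = Cov / Var = 1.6004 / 1.1144 = 1.4361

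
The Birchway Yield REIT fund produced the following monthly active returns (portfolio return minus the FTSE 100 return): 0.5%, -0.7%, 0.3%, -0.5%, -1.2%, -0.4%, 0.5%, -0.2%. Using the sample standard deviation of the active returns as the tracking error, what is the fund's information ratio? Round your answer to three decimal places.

Mean return r̄ = -1.70 / 8 = -0.2125%
Sample σ = √[Σ(r − r̄)² / 7] = √[2.6088 / 7] = √0.3727 = 0.6105%
IR = r̄ / tracking error = -0.2125 / 0.6105 = -0.3481

-0.348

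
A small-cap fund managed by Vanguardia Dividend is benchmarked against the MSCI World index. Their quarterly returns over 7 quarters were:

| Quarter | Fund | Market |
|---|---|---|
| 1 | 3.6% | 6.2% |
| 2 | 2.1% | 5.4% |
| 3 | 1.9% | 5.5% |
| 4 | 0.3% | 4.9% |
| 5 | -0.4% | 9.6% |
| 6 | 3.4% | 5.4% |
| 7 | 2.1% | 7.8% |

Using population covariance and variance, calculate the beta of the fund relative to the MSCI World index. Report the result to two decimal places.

-0.39

r̄p = 1.8571%,  r̄m = 6.4000%
Cov = Σ(rp − r̄p)(rm − r̄m) / 7 = -0.9600
Var(rm) = Σ(rm − r̄m)² / 7 = 2.4714
β = Cov / Var = -0.9600 / 2.4714 = -0.3884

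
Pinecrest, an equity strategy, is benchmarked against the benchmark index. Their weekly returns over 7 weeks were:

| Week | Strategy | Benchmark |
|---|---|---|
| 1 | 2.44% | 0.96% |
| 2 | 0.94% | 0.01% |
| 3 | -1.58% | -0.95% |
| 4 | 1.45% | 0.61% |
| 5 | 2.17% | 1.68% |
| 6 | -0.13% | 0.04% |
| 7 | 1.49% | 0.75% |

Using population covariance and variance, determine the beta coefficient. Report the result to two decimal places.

1.54

r̄p = 0.9686%,  r̄m = 0.4429%
Cov = Σ(rp − r̄p)(rm − r̄m) / 7 = 0.9275
Var(rm) = Σ(rm − r̄m)² / 7 = 0.6014
β = Cov / Var = 0.9275 / 0.6014 = 1.5422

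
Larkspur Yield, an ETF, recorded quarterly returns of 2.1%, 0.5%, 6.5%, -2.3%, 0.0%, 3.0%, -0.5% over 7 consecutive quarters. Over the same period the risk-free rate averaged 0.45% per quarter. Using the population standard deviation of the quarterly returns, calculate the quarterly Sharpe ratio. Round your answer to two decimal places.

0.33

Mean return μ = 9.30 / 7 = 1.3286%
Σ(r − μ)² = (2.1 − 1.3286)² + (0.5 − 1.3286)² + (6.5 − 1.3286)² + … = 49.0943
population σ = √(49.0943 / 7) = √7.0135 = 2.6483%
Sharpe = (μ − rf) / σ = (1.3286 − 0.45) / 2.6483 = 0.8786 / 2.6483 = 0.3318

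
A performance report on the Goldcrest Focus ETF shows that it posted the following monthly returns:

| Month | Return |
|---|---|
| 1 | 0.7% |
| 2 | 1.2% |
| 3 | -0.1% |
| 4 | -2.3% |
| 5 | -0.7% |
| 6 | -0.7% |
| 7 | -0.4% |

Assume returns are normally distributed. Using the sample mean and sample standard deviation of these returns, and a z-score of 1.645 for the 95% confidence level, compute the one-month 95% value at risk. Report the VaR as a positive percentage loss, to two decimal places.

r̄ = (0.7 + 1.2 − 0.1 − 2.3 − 0.7 − 0.7 − 0.4) / 7 = -2.30 / 7 = -0.3286%
Σ(r − r̄)² = (0.7 − (-0.3286))² + (1.2 − (-0.3286))² + (-0.1 − (-0.3286))² + … = 7.6143
sample σ = √(7.6143 / 6) = √1.2691 = 1.1265%
VaR = −(r̄ − z·σ) = −(-0.3286 − 1.645 × 1.1265) = −(-2.1817) = 2.1817%

2.18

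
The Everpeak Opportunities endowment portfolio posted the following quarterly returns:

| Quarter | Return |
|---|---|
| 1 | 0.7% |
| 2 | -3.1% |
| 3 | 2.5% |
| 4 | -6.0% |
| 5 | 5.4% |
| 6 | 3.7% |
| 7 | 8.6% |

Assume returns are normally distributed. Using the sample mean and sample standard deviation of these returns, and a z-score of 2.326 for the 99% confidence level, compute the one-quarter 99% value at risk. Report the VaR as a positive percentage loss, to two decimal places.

μ = (0.7 − 3.1 + 2.5 − 6 + 5.4 + 3.7 + 8.6) / 7 = 11.80 / 7 = 1.6857%
Σ(r − μ)² = 149.2686; sample σ = √(149.2686/6) = 4.9878%
VaR = −(μ − z·σ) = −(1.6857 − 2.326 × 4.9878) = −(-9.9159) = 9.9159%

9.92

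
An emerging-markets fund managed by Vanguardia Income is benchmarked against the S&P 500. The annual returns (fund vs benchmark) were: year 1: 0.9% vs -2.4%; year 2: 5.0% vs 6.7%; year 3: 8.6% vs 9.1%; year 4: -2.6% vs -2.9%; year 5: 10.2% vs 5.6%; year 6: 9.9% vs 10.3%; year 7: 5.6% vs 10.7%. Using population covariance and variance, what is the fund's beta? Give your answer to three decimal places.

r̄p = 5.3714%,  r̄m = 5.3000%
Cov = Σ(rp − r̄p)(rm − r̄m) / 7 = 19.5529
Var(rm) = Σ(rm − r̄m)² / 7 = 28.1686
β = Cov / Var = 19.5529 / 28.1686 = 0.6941

0.694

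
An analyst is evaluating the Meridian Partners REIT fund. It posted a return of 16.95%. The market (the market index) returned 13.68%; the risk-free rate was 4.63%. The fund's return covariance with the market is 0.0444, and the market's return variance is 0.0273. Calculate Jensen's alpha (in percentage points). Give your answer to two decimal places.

-2.40

β = Cov / Var = 0.0444 / 0.0273 = 1.6264
E[R] = Rf + β(Rm − Rf) = 4.63% + 1.6264 × (13.68% − 4.63%) = 19.3489%
α = Rp − E[R] = 16.95% − 19.3489% = -2.3989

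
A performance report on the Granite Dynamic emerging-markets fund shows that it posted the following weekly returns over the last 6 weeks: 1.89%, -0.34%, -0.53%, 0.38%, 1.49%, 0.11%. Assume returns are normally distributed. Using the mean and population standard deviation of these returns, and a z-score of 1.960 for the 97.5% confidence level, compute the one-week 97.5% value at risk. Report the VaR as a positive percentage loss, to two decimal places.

1.26

r̄ = (1.89 − 0.34 − 0.53 + 0.38 + 1.49 + 0.11) / 6 = 0.5000%
Σ(r − r̄)² = (1.89 − 0.5000)² + (-0.34 − 0.5000)² + (-0.53 − 0.5000)² + … = 4.8452
σ = √[4.8452 / 6] = 0.8986%
VaR = −(r̄ − z·σ) = −(0.5000 − 1.960 × 0.8986) = −(-1.2613) = 1.2613%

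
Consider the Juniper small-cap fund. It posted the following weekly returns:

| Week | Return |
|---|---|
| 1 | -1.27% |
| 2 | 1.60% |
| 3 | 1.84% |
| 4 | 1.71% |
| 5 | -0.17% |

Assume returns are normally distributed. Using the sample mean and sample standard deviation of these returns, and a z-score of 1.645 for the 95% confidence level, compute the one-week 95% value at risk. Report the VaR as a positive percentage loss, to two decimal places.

r̄ = (-1.27 + 1.6 + 1.84 + 1.71 − 0.17) / 5 = 0.7420%
Σ(r − r̄)² = (-1.27 − 0.7420)² + (1.6 − 0.7420)² + … = 7.7587
σ = √[7.7587 / 4] = 1.3927%
VaR = −(r̄ − z·σ) = −(0.7420 − 1.645 × 1.3927) = −(-1.5490) = 1.5490%

1.55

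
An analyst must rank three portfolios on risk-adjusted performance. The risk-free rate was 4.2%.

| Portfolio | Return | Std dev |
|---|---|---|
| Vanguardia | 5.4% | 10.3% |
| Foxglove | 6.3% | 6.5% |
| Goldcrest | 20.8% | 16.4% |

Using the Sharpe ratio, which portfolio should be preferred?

Goldcrest

Vanguardia: Sharpe ratio = (5.4% − 4.2%) / 10.3% = 0.117
Foxglove: Sharpe ratio = (6.3% − 4.2%) / 6.5% = 0.323
Goldcrest: Sharpe ratio = (20.8% − 4.2%) / 16.4% = 1.012
Highest: Goldcrest (1.012).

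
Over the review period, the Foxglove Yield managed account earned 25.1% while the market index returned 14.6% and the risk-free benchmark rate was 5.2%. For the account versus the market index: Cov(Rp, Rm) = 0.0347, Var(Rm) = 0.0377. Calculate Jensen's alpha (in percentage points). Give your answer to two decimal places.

β = Cov / Var = 0.0347 / 0.0377 = 0.9204
E[R] = Rf + β(Rm − Rf) = 5.2% + 0.9204 × (14.6% − 5.2%) = 13.8518%
α = Rp − E[R] = 25.1% − 13.8518% = 11.2482

11.25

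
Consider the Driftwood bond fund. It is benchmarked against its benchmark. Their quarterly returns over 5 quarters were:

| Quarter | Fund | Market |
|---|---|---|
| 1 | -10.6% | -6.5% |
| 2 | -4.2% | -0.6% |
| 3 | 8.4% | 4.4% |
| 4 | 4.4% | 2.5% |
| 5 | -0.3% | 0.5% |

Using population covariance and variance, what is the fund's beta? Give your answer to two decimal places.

1.74

r̄p = -0.4600%,  r̄m = 0.0600%
Cov = Σ(rp − r̄p)(rm − r̄m) / 5 = 23.8736
Var(rm) = Σ(rm − r̄m)² / 5 = 13.6904
β = Cov / Var = 23.8736 / 13.6904 = 1.7438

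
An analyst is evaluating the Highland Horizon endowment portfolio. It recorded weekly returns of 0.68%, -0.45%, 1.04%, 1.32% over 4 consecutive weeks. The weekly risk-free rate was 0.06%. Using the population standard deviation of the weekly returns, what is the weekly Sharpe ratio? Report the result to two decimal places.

Mean return μ = 2.590 / 4 = 0.6475%
Σ(r − μ)² = (0.68 − 0.6475)² + (-0.45 − 0.6475)² + (1.04 − 0.6475)² + … = 1.8119
σ = √[1.8119 / 4] = 0.6730%
Sharpe = (μ − rf) / σ = (0.6475 − 0.06) / 0.6730 = 0.5875 / 0.6730 = 0.8730

0.87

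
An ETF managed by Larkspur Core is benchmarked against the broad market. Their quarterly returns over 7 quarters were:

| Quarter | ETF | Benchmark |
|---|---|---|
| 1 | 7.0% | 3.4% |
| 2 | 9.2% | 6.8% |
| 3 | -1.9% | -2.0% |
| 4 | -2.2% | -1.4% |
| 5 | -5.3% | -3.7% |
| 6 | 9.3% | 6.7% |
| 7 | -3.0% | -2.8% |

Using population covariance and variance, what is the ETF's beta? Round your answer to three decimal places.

1.384

r̄p = 1.8714%,  r̄m = 1.0000%
Cov = Σ(rp − r̄p)(rm − r̄m) / 7 = 24.3514
Var(rm) = Σ(rm − r̄m)² / 7 = 17.5971
β = Cov / Var = 24.3514 / 17.5971 = 1.3838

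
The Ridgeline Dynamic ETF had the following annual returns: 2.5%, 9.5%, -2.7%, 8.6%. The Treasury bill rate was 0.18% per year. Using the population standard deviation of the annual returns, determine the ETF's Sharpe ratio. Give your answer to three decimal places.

r̄ = (2.5 + 9.5 − 2.7 + 8.6) / 4 = 17.90 / 4 = 4.4750%
Population σ = √[Σ(r − r̄)² / 4] = √[97.6475 / 4] = √24.4119 = 4.9408%
Sharpe = (r̄ − rf) / σ = (4.4750 − 0.18) / 4.9408 = 4.2950 / 4.9408 = 0.8693

0.869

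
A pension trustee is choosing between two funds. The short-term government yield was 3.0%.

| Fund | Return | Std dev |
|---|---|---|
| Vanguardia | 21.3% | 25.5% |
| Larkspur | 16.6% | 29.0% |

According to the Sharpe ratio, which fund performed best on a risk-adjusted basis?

Vanguardia: Sharpe ratio = (21.3% − 3.0%) / 25.5% = 0.718
Larkspur: Sharpe ratio = (16.6% − 3.0%) / 29.0% = 0.469
Highest: Vanguardia (0.718).

Vanguardia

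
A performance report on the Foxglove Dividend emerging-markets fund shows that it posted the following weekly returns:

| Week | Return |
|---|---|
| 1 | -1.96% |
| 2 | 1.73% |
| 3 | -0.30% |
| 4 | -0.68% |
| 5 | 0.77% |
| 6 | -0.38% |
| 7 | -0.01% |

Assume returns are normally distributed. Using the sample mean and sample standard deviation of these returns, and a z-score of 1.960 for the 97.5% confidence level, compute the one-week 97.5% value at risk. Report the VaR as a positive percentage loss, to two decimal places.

r̄ = (-1.96 + 1.73 − 0.3 − 0.68 + 0.77 − 0.38 − 0.01) / 7 = -0.1186%
Sample std dev = √[8.0259 / 6] = 1.1566%
VaR = −(r̄ − z·σ) = −(-0.1186 − 1.960 × 1.1566) = −(-2.3855) = 2.3855%

2.39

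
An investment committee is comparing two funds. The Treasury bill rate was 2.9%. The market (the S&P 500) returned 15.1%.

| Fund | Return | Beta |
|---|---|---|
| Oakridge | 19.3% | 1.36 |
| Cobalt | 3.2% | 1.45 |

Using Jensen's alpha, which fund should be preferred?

Oakridge: α = 19.3% − [2.9% + 1.36 × (15.1% − 2.9%)] = -0.192
Cobalt: α = 3.2% − [2.9% + 1.45 × (15.1% − 2.9%)] = -17.390
Highest: Oakridge (-0.192).

Oakridge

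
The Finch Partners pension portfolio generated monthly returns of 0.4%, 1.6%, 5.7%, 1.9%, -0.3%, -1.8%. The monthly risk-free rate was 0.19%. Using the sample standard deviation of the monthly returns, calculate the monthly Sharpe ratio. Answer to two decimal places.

r̄ = (0.4 + 1.6 + 5.7 + 1.9 − 0.3 − 1.8) / 6 = 7.50 / 6 = 1.2500%
Sample σ = √[Σ(r − r̄)² / 5] = √[32.7750 / 5] = √6.5550 = 2.5603%
Sharpe = (r̄ − rf) / σ = (1.2500 − 0.19) / 2.5603 = 1.0600 / 2.5603 = 0.4140

0.41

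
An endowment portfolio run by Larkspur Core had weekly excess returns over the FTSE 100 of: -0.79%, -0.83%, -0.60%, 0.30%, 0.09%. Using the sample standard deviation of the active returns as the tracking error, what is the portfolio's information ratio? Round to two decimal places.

r̄ = (-0.79 − 0.83 − 0.6 + 0.3 + 0.09) / 5 = -0.3660%
Sample std dev = √[1.1013 / 4] = 0.5247%
IR = r̄ / tracking error = -0.3660 / 0.5247 = -0.6975

-0.70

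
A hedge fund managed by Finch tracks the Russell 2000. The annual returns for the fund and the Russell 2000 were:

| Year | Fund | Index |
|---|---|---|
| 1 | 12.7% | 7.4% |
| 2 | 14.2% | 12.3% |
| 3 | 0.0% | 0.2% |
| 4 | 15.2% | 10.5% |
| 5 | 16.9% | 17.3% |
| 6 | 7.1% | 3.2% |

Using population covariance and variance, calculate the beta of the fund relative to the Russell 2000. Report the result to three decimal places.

r̄p = 11.0167%,  r̄m = 8.4833%
Cov = Σ(rp − r̄p)(rm − r̄m) / 6 = 30.4303
Var(rm) = Σ(rm − r̄m)² / 6 = 32.3447
β = Cov / Var = 30.4303 / 32.3447 = 0.9408

0.941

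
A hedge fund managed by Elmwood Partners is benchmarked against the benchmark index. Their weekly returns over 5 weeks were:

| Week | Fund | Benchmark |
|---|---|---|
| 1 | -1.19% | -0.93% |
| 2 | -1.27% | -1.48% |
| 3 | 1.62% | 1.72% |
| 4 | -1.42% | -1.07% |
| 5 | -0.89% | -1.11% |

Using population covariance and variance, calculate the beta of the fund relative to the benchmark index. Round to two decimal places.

r̄p = -0.6300%,  r̄m = -0.5740%
Cov = Σ(rp − r̄p)(rm − r̄m) / 5 = 1.2944
Var(rm) = Σ(rm − r̄m)² / 5 = 1.3487
β = Cov / Var = 1.2944 / 1.3487 = 0.9597

0.96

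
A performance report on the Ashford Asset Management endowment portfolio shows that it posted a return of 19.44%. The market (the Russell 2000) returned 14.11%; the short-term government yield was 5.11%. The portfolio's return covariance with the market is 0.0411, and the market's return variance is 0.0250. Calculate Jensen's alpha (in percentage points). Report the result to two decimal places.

-0.47

β = Cov / Var = 0.0411 / 0.0250 = 1.6440
E[R] = Rf + β(Rm − Rf) = 5.11% + 1.6440 × (14.11% − 5.11%) = 19.9060%
α = Rp − E[R] = 19.44% − 19.9060% = -0.4660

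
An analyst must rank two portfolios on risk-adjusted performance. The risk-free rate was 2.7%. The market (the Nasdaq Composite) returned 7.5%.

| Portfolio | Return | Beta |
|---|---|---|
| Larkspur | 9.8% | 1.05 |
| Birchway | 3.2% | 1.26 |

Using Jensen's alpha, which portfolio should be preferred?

Larkspur: α = 9.8% − [2.7% + 1.05 × (7.5% − 2.7%)] = 2.060
Birchway: α = 3.2% − [2.7% + 1.26 × (7.5% − 2.7%)] = -5.548
Highest: Larkspur (2.060).

Larkspur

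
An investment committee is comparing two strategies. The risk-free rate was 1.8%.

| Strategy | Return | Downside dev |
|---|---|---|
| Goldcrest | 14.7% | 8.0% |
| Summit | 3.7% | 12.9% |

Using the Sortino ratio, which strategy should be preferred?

Goldcrest: Sortino ratio = (14.7% − 1.8%) / 8.0% = 1.613
Summit: Sortino ratio = (3.7% − 1.8%) / 12.9% = 0.147
Highest: Goldcrest (1.613).

Goldcrest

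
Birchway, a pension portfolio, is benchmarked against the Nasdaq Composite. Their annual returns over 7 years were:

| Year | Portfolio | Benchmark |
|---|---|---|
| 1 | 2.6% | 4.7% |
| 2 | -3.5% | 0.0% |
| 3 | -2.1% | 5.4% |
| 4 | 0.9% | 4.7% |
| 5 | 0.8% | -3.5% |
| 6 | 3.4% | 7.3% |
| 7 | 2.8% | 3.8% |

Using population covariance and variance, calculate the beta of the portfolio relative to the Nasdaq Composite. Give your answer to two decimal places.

0.27

r̄p = 0.7000%,  r̄m = 3.2000%
Cov = Σ(rp − r̄p)(rm − r̄m) / 7 = 3.1557
Var(rm) = Σ(rm − r̄m)² / 7 = 11.6629
β = Cov / Var = 3.1557 / 11.6629 = 0.2706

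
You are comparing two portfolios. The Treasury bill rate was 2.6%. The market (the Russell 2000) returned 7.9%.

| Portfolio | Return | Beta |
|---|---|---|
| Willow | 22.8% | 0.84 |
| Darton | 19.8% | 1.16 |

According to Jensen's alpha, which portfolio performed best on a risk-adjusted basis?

Willow

Willow: α = 22.8% − [2.6% + 0.84 × (7.9% − 2.6%)] = 15.748
Darton: α = 19.8% − [2.6% + 1.16 × (7.9% − 2.6%)] = 11.052
Highest: Willow (15.748).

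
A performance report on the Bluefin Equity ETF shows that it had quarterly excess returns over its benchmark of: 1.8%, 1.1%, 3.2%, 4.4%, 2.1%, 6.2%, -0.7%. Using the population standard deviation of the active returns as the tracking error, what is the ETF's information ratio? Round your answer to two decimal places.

r̄ = (1.8 + 1.1 + 3.2 + 4.4 + 2.1 + 6.2 − 0.7) / 7 = 2.5857%
Population σ = √[Σ(r − r̄)² / 7] = √[30.5886 / 7] = √4.3698 = 2.0904%
IR = r̄ / tracking error = 2.5857 / 2.0904 = 1.2369

1.24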